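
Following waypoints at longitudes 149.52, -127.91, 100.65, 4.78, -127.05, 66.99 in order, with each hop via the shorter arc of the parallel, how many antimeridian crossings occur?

3

Leg 1: +149.52° → -127.91°, shortest Δλ = 82.57° (east) — crosses 180°.
Leg 2: -127.91° → +100.65°, shortest Δλ = -131.44° (west) — crosses 180°.
Leg 3: +100.65° → +4.78°, shortest Δλ = -95.87° (west) — does not cross 180°.
Leg 4: +4.78° → -127.05°, shortest Δλ = -131.83° (west) — does not cross 180°.
Leg 5: -127.05° → +66.99°, shortest Δλ = -165.96° (west) — crosses 180°.
Total crossings: 3.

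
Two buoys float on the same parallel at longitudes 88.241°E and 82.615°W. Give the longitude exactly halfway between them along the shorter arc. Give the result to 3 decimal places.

Signed shortest Δλ from +88.241° to -82.615° is -170.856°.
Midpoint longitude = +88.241° + (-170.856°)/2 = +88.241° − 85.428° = +2.813°.

2.813°E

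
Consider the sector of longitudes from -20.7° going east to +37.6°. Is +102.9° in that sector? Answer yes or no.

No

Band width going east from -20.7° to +37.6°: ((37.6 − -20.7) mod 360) = 58.3°.
Offset of +102.9° east of the west edge: ((102.9 − -20.7) mod 360) = 123.6°.
123.6° > 58.3° ⇒ outside.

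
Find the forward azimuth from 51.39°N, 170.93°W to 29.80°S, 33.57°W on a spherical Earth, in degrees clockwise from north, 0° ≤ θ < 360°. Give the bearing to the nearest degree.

Δλ = -33.57 − -170.93 = 137.36°.
θ = atan2( sin Δλ · cos φ₂ , cos φ₁ · sin φ₂ − sin φ₁ · cos φ₂ · cos Δλ )
  = atan2(0.58782, 0.18869) = 72.203° → normalised to [0°, 360°): 72.203°.

72°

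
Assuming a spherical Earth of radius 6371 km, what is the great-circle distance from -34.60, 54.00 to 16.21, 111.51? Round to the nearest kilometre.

8292 km

Δλ = 111.51 − 54.00 = 57.51°.
Δφ = 16.21 − -34.60 = 50.81°.
a = sin²(Δφ/2) + cos φ₁ · cos φ₂ · sin²(Δλ/2) = 0.366973.
c = 2·atan2(√a, √(1−a)) = 1.30150 rad → d = 6371·c ≈ 8291.85 km.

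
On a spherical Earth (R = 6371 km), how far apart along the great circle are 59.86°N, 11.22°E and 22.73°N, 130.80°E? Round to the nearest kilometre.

9334 km

Δλ = 130.80 − 11.22 = 119.58°.
Δφ = 22.73 − 59.86 = -37.13°.
a = sin²(Δφ/2) + cos φ₁ · cos φ₂ · sin²(Δλ/2) = 0.447232.
c = 2·atan2(√a, √(1−a)) = 1.46506 rad → d = 6371·c ≈ 9333.91 km.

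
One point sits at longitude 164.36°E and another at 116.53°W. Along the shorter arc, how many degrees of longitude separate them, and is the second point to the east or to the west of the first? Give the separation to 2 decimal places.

79.11° east

Raw difference: -116.53 − 164.36 = -280.89°.
Normalise into (−180°, 180°]: -280.89° + 360° = 79.11°.
Positive ⇒ the second point lies to the east; separation 79.11°.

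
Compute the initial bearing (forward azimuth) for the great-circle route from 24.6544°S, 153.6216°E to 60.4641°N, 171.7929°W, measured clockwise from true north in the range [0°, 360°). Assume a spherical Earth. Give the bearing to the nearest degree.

16°

Δλ = -171.7929 − 153.6216 = -325.4145°; wrapped into (−180°, 180°]: 34.5855°.
θ = atan2( sin Δλ · cos φ₂ , cos φ₁ · sin φ₂ − sin φ₁ · cos φ₂ · cos Δλ )
  = atan2(0.27983, 0.96003) = 16.250° → normalised to [0°, 360°): 16.250°.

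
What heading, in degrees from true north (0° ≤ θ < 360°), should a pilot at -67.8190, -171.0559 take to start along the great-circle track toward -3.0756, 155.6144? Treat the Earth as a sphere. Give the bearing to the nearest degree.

324°

Δλ = 155.6144 − -171.0559 = 326.6703°; wrapped into (−180°, 180°]: -33.3297°.
θ = atan2( sin Δλ · cos φ₂ , cos φ₁ · sin φ₂ − sin φ₁ · cos φ₂ · cos Δλ )
  = atan2(-0.54866, 0.75232) = -36.103° → normalised to [0°, 360°): 323.897°.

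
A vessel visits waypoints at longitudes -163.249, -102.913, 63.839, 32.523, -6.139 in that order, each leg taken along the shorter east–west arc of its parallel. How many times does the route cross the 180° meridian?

Leg 1: -163.249° → -102.913°, shortest Δλ = 60.336° (east) — does not cross 180°.
Leg 2: -102.913° → +63.839°, shortest Δλ = 166.752° (east) — does not cross 180°.
Leg 3: +63.839° → +32.523°, shortest Δλ = -31.316° (west) — does not cross 180°.
Leg 4: +32.523° → -6.139°, shortest Δλ = -38.662° (west) — does not cross 180°.
Total crossings: 0.

0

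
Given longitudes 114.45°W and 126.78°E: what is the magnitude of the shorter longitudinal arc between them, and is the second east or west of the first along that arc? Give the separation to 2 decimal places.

Raw difference: 126.78 − -114.45 = 241.23°.
Normalise into (−180°, 180°]: 241.23° − 360° = -118.77°.
Negative ⇒ the second point lies to the west; separation 118.77°.

118.77° west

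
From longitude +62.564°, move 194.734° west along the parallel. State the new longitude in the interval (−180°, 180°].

-132.170°

Start at +62.564°; shift −194.734° → -132.170°.
-132.170° already lies in (−180°, 180°].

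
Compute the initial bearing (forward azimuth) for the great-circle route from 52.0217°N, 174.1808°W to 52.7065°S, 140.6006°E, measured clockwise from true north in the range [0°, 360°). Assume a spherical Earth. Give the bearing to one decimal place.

207.5°

Δλ = 140.6006 − -174.1808 = 314.7814°; wrapped into (−180°, 180°]: -45.2186°.
θ = atan2( sin Δλ · cos φ₂ , cos φ₁ · sin φ₂ − sin φ₁ · cos φ₂ · cos Δλ )
  = atan2(-0.43007, -0.82597) = -152.495° → normalised to [0°, 360°): 207.505°.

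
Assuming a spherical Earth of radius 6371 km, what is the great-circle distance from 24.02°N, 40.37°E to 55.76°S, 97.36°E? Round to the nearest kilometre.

10368 km

Δλ = 97.36 − 40.37 = 56.99°.
Δφ = -55.76 − 24.02 = -79.78°.
a = sin²(Δφ/2) + cos φ₁ · cos φ₂ · sin²(Δλ/2) = 0.528261.
c = 2·atan2(√a, √(1−a)) = 1.62735 rad → d = 6371·c ≈ 10367.84 km.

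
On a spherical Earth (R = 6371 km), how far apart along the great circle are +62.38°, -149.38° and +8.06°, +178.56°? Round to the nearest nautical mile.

3550 nmi

Δλ = 178.56 − -149.38 = 327.94°; wrapped into (−180°, 180°]: -32.06°.
Δφ = 8.06 − 62.38 = -54.32°.
a = sin²(Δφ/2) + cos φ₁ · cos φ₂ · sin²(Δλ/2) = 0.243374.
c = 2·atan2(√a, √(1−a)) = 1.03183 rad → d = 6371·c ≈ 6573.76 km ≈ 3549.55 nmi.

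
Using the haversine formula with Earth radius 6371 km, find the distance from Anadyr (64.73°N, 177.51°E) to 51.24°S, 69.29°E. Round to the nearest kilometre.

15797 km

Δλ = 69.29 − 177.51 = -108.22°.
Δφ = -51.24 − 64.73 = -115.97°.
a = sin²(Δφ/2) + cos φ₁ · cos φ₂ · sin²(Δλ/2) = 0.894359.
c = 2·atan2(√a, √(1−a)) = 2.47952 rad → d = 6371·c ≈ 15797.00 km.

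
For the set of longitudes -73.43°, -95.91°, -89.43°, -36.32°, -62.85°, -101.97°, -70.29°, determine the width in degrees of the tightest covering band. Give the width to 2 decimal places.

Sort the longitudes: -101.97°, -95.91°, -89.43°, -73.43°, -70.29°, -62.85°, -36.32°.
Eastward gaps between consecutive values (wrapping around): 6.06°, 6.48°, 16.00°, 3.14°, 7.44°, 26.53°, 294.35°.
Largest gap = 294.35° ⇒ minimal covering band is its complement: 360° − 294.35° = 65.65°.
Band runs from -101.97° eastward to -36.32°.

65.65°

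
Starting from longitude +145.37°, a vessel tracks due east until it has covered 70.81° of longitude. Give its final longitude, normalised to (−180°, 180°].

-143.82°

Start at +145.37°; shift +70.81° → +216.18°.
+216.18° lies outside (−180°, 180°]; subtract 360° → -143.82°.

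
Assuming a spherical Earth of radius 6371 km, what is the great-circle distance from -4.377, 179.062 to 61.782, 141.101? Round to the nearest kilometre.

8037 km

Δλ = 141.101 − 179.062 = -37.961°.
Δφ = 61.782 − -4.377 = 66.159°.
a = sin²(Δφ/2) + cos φ₁ · cos φ₂ · sin²(Δλ/2) = 0.347772.
c = 2·atan2(√a, √(1−a)) = 1.26143 rad → d = 6371·c ≈ 8036.57 km.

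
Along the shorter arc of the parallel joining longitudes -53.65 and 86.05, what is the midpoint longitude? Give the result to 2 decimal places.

+16.20°

Signed shortest Δλ from -53.65° to +86.05° is +139.70°.
Midpoint longitude = -53.65° + (+139.70°)/2 = -53.65° + 69.85° = +16.20°.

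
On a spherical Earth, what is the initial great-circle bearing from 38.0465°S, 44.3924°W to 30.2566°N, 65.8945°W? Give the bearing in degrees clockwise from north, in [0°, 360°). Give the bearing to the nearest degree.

Δλ = -65.8945 − -44.3924 = -21.5021°.
θ = atan2( sin Δλ · cos φ₂ , cos φ₁ · sin φ₂ − sin φ₁ · cos φ₂ · cos Δλ )
  = atan2(-0.31660, 0.89210) = -19.540° → normalised to [0°, 360°): 340.460°.

340°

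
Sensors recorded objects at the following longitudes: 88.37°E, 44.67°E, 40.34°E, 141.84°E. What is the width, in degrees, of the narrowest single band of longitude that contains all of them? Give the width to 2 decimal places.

Sort the longitudes: +40.34°, +44.67°, +88.37°, +141.84°.
Eastward gaps between consecutive values (wrapping around): 4.33°, 43.70°, 53.47°, 258.50°.
Largest gap = 258.50° ⇒ minimal covering band is its complement: 360° − 258.50° = 101.50°.
Band runs from +40.34° eastward to +141.84°.

101.50°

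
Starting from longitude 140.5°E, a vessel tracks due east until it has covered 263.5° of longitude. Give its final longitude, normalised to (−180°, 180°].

44.0°E

Start at +140.5°; shift +263.5° → +404.0°.
+404.0° lies outside (−180°, 180°]; subtract 360° → +44.0°.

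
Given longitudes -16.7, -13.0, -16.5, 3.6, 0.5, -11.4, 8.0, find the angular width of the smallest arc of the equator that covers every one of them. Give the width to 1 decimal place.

Sort the longitudes: -16.7°, -16.5°, -13.0°, -11.4°, +0.5°, +3.6°, +8.0°.
Eastward gaps between consecutive values (wrapping around): 0.2°, 3.5°, 1.6°, 11.9°, 3.1°, 4.4°, 335.3°.
Largest gap = 335.3° ⇒ minimal covering band is its complement: 360° − 335.3° = 24.7°.
Band runs from -16.7° eastward to +8.0°.

24.7°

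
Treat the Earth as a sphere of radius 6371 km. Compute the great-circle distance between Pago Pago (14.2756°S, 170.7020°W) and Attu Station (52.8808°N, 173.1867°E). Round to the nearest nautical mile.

Δλ = 173.1867 − -170.7020 = 343.8887°; wrapped into (−180°, 180°]: -16.1113°.
Δφ = 52.8808 − -14.2756 = 67.1564°.
a = sin²(Δφ/2) + cos φ₁ · cos φ₂ · sin²(Δλ/2) = 0.317376.
c = 2·atan2(√a, √(1−a)) = 1.19690 rad → d = 6371·c ≈ 7625.44 km ≈ 4117.41 nmi.

4117 nmi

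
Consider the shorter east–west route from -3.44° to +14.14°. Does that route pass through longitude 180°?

Signed shortest Δλ = ((14.14 − -3.44 + 180) mod 360) − 180 = 17.58°.
Going east by 17.58° from -3.44° reaches +14.14° without touching 180°.

No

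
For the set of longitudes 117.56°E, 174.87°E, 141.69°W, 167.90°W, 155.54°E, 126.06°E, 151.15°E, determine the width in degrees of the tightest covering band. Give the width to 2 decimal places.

100.75°

Sort the longitudes: -167.90°, -141.69°, +117.56°, +126.06°, +151.15°, +155.54°, +174.87°.
Eastward gaps between consecutive values (wrapping around): 26.21°, 259.25°, 8.50°, 25.09°, 4.39°, 19.33°, 17.23°.
Largest gap = 259.25° ⇒ minimal covering band is its complement: 360° − 259.25° = 100.75°.
Band runs from +117.56° eastward to -141.69°, crossing the antimeridian.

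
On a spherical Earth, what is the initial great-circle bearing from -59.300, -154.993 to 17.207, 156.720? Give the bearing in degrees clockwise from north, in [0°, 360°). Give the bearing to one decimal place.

Δλ = 156.720 − -154.993 = 311.713°; wrapped into (−180°, 180°]: -48.287°.
θ = atan2( sin Δλ · cos φ₂ , cos φ₁ · sin φ₂ − sin φ₁ · cos φ₂ · cos Δλ )
  = atan2(-0.71308, 0.69757) = -45.630° → normalised to [0°, 360°): 314.370°.

314.4°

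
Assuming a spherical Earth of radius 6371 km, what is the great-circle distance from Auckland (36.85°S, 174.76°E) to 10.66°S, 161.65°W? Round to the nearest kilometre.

3751 km

Δλ = -161.65 − 174.76 = -336.41°; wrapped into (−180°, 180°]: 23.59°.
Δφ = -10.66 − -36.85 = 26.19°.
a = sin²(Δφ/2) + cos φ₁ · cos φ₂ · sin²(Δλ/2) = 0.084191.
c = 2·atan2(√a, √(1−a)) = 0.58878 rad → d = 6371·c ≈ 3751.13 km.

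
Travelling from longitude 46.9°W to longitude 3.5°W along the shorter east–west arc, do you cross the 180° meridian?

No

Signed shortest Δλ = ((-3.5 − -46.9 + 180) mod 360) − 180 = 43.4°.
Going east by 43.4° from -46.9° reaches -3.5° without touching 180°.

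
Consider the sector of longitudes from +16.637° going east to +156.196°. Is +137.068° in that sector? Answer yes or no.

Yes

Band width going east from +16.637° to +156.196°: ((156.196 − 16.637) mod 360) = 139.559°.
Offset of +137.068° east of the west edge: ((137.068 − 16.637) mod 360) = 120.431°.
120.431° ≤ 139.559° ⇒ inside.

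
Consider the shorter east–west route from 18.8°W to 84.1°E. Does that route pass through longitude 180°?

Signed shortest Δλ = ((84.1 − -18.8 + 180) mod 360) − 180 = 102.9°.
Going east by 102.9° from -18.8° reaches +84.1° without touching 180°.

No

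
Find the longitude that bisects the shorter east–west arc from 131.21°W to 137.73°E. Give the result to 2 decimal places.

Signed shortest Δλ from -131.21° to +137.73° is -91.06°.
Midpoint longitude = -131.21° + (-91.06°)/2 = -131.21° − 45.53° = -176.74°.
(The naïve average (-131.21 + +137.73)/2 = 3.26° is on the wrong side of the globe.)

176.74°W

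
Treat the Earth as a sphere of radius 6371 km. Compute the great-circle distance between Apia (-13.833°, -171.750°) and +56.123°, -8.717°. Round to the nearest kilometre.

Δλ = -8.717 − -171.750 = 163.033°.
Δφ = 56.123 − -13.833 = 69.956°.
a = sin²(Δφ/2) + cos φ₁ · cos φ₂ · sin²(Δλ/2) = 0.858095.
c = 2·atan2(√a, √(1−a)) = 2.36912 rad → d = 6371·c ≈ 15093.69 km.

15094 km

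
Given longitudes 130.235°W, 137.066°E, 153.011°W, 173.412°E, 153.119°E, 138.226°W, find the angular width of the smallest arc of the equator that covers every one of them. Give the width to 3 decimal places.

92.699°

Sort the longitudes: -153.011°, -138.226°, -130.235°, +137.066°, +153.119°, +173.412°.
Eastward gaps between consecutive values (wrapping around): 14.785°, 7.991°, 267.301°, 16.053°, 20.293°, 33.577°.
Largest gap = 267.301° ⇒ minimal covering band is its complement: 360° − 267.301° = 92.699°.
Band runs from +137.066° eastward to -130.235°, crossing the antimeridian.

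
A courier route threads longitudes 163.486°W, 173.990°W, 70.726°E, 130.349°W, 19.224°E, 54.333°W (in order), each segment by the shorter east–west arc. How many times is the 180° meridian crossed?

2

Leg 1: -163.486° → -173.990°, shortest Δλ = -10.504° (west) — does not cross 180°.
Leg 2: -173.990° → +70.726°, shortest Δλ = -115.284° (west) — crosses 180°.
Leg 3: +70.726° → -130.349°, shortest Δλ = 158.925° (east) — crosses 180°.
Leg 4: -130.349° → +19.224°, shortest Δλ = 149.573° (east) — does not cross 180°.
Leg 5: +19.224° → -54.333°, shortest Δλ = -73.557° (west) — does not cross 180°.
Total crossings: 2.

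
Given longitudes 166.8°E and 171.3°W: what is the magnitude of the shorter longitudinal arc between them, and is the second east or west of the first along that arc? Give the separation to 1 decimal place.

Raw difference: -171.3 − 166.8 = -338.1°.
Normalise into (−180°, 180°]: -338.1° + 360° = 21.9°.
Positive ⇒ the second point lies to the east; separation 21.9°.

21.9° east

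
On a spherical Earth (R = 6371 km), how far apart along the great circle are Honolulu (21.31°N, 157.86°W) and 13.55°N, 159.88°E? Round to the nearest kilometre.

Δλ = 159.88 − -157.86 = 317.74°; wrapped into (−180°, 180°]: -42.26°.
Δφ = 13.55 − 21.31 = -7.76°.
a = sin²(Δφ/2) + cos φ₁ · cos φ₂ · sin²(Δλ/2) = 0.122274.
c = 2·atan2(√a, √(1−a)) = 0.71445 rad → d = 6371·c ≈ 4551.77 km.

4552 km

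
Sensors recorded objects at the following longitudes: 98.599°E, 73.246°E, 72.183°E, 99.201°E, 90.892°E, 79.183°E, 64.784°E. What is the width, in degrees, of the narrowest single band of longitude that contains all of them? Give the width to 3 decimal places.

Sort the longitudes: +64.784°, +72.183°, +73.246°, +79.183°, +90.892°, +98.599°, +99.201°.
Eastward gaps between consecutive values (wrapping around): 7.399°, 1.063°, 5.937°, 11.709°, 7.707°, 0.602°, 325.583°.
Largest gap = 325.583° ⇒ minimal covering band is its complement: 360° − 325.583° = 34.417°.
Band runs from +64.784° eastward to +99.201°.

34.417°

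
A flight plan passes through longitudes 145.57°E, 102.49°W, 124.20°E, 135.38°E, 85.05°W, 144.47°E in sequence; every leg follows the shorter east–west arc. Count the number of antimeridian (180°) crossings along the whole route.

Leg 1: +145.57° → -102.49°, shortest Δλ = 111.94° (east) — crosses 180°.
Leg 2: -102.49° → +124.20°, shortest Δλ = -133.31° (west) — crosses 180°.
Leg 3: +124.20° → +135.38°, shortest Δλ = 11.18° (east) — does not cross 180°.
Leg 4: +135.38° → -85.05°, shortest Δλ = 139.57° (east) — crosses 180°.
Leg 5: -85.05° → +144.47°, shortest Δλ = -130.48° (west) — crosses 180°.
Total crossings: 4.

4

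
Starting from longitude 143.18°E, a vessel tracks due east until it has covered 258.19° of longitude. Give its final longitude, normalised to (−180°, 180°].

Start at +143.18°; shift +258.19° → +401.37°.
+401.37° lies outside (−180°, 180°]; subtract 360° → +41.37°.

41.37°E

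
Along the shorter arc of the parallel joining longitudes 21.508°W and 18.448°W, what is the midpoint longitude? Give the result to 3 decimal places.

Signed shortest Δλ from -21.508° to -18.448° is +3.060°.
Midpoint longitude = -21.508° + (+3.060°)/2 = -21.508° + 1.530° = -19.978°.

19.978°W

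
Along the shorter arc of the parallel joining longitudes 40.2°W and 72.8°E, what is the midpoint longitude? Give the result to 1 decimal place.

16.3°E

Signed shortest Δλ from -40.2° to +72.8° is +113.0°.
Midpoint longitude = -40.2° + (+113.0°)/2 = -40.2° + 56.5° = +16.3°.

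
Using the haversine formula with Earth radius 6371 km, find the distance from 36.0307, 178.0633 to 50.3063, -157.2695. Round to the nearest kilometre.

Δλ = -157.2695 − 178.0633 = -335.3328°; wrapped into (−180°, 180°]: 24.6672°.
Δφ = 50.3063 − 36.0307 = 14.2756°.
a = sin²(Δφ/2) + cos φ₁ · cos φ₂ · sin²(Δλ/2) = 0.039006.
c = 2·atan2(√a, √(1−a)) = 0.39761 rad → d = 6371·c ≈ 2533.18 km.

2533 km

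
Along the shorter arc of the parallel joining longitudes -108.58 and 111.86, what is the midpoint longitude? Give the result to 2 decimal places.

-178.36°

Signed shortest Δλ from -108.58° to +111.86° is -139.56°.
Midpoint longitude = -108.58° + (-139.56°)/2 = -108.58° − 69.78° = -178.36°.
(The naïve average (-108.58 + +111.86)/2 = 1.64° is on the wrong side of the globe.)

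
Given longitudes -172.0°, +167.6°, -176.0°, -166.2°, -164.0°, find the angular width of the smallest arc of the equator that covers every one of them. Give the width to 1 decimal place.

Sort the longitudes: -176.0°, -172.0°, -166.2°, -164.0°, +167.6°.
Eastward gaps between consecutive values (wrapping around): 4.0°, 5.8°, 2.2°, 331.6°, 16.4°.
Largest gap = 331.6° ⇒ minimal covering band is its complement: 360° − 331.6° = 28.4°.
Band runs from +167.6° eastward to -164.0°, crossing the antimeridian.

28.4°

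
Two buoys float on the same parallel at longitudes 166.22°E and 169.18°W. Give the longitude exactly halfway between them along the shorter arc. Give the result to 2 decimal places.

178.52°E

Signed shortest Δλ from +166.22° to -169.18° is +24.60°.
Midpoint longitude = +166.22° + (+24.60°)/2 = +166.22° + 12.30° = +178.52°.
(The naïve average (+166.22 + -169.18)/2 = -1.48° is on the wrong side of the globe.)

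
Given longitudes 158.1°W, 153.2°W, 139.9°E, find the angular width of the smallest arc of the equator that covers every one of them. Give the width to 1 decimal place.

Sort the longitudes: -158.1°, -153.2°, +139.9°.
Eastward gaps between consecutive values (wrapping around): 4.9°, 293.1°, 62.0°.
Largest gap = 293.1° ⇒ minimal covering band is its complement: 360° − 293.1° = 66.9°.
Band runs from +139.9° eastward to -153.2°, crossing the antimeridian.

66.9°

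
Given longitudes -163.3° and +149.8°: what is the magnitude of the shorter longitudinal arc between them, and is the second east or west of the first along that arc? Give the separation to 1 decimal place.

Raw difference: 149.8 − -163.3 = 313.1°.
Normalise into (−180°, 180°]: 313.1° − 360° = -46.9°.
Negative ⇒ the second point lies to the west; separation 46.9°.

46.9° west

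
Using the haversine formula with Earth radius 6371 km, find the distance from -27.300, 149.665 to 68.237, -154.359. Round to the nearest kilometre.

Δλ = -154.359 − 149.665 = -304.024°; wrapped into (−180°, 180°]: 55.976°.
Δφ = 68.237 − -27.300 = 95.537°.
a = sin²(Δφ/2) + cos φ₁ · cos φ₂ · sin²(Δλ/2) = 0.620804.
c = 2·atan2(√a, √(1−a)) = 1.81482 rad → d = 6371·c ≈ 11562.21 km.

11562 km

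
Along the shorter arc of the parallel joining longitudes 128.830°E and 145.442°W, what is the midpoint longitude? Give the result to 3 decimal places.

Signed shortest Δλ from +128.830° to -145.442° is +85.728°.
Midpoint longitude = +128.830° + (+85.728°)/2 = +128.830° + 42.864° = +171.694°.
(The naïve average (+128.830 + -145.442)/2 = -8.306° is on the wrong side of the globe.)

171.694°E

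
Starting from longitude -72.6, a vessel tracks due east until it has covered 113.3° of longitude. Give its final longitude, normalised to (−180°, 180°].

+40.7°

Start at -72.6°; shift +113.3° → +40.7°.
+40.7° already lies in (−180°, 180°].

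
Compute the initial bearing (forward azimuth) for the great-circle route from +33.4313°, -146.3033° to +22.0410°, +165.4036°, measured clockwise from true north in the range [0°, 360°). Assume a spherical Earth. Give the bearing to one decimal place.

267.8°

Δλ = 165.4036 − -146.3033 = 311.7069°; wrapped into (−180°, 180°]: -48.2931°.
θ = atan2( sin Δλ · cos φ₂ , cos φ₁ · sin φ₂ − sin φ₁ · cos φ₂ · cos Δλ )
  = atan2(-0.69200, -0.02658) = -92.200° → normalised to [0°, 360°): 267.800°.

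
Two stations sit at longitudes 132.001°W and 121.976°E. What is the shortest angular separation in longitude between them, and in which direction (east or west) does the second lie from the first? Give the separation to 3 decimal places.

Raw difference: 121.976 − -132.001 = 253.977°.
Normalise into (−180°, 180°]: 253.977° − 360° = -106.023°.
Negative ⇒ the second point lies to the west; separation 106.023°.

106.023° west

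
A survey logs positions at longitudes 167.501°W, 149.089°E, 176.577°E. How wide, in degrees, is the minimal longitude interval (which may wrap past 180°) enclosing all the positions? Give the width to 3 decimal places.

Sort the longitudes: -167.501°, +149.089°, +176.577°.
Eastward gaps between consecutive values (wrapping around): 316.590°, 27.488°, 15.922°.
Largest gap = 316.590° ⇒ minimal covering band is its complement: 360° − 316.590° = 43.410°.
Band runs from +149.089° eastward to -167.501°, crossing the antimeridian.

43.410°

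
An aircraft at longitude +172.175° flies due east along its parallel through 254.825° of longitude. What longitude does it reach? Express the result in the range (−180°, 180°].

+67.000°

Start at +172.175°; shift +254.825° → +427.000°.
+427.000° lies outside (−180°, 180°]; subtract 360° → +67.000°.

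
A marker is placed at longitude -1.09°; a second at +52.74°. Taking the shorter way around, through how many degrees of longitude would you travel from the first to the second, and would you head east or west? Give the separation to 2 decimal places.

53.83° east

Raw difference: 52.74 − -1.09 = 53.83°.
Normalise into (−180°, 180°]: 53.83° stays 53.83°.
Positive ⇒ the second point lies to the east; separation 53.83°.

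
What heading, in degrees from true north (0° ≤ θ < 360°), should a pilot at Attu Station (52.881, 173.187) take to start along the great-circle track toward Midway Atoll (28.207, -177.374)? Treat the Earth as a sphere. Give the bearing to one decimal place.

Δλ = -177.374 − 173.187 = -350.561°; wrapped into (−180°, 180°]: 9.439°.
θ = atan2( sin Δλ · cos φ₂ , cos φ₁ · sin φ₂ − sin φ₁ · cos φ₂ · cos Δλ )
  = atan2(0.14452, -0.40794) = 160.492° → normalised to [0°, 360°): 160.492°.

160.5°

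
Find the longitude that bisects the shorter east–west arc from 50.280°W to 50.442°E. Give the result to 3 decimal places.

Signed shortest Δλ from -50.280° to +50.442° is +100.722°.
Midpoint longitude = -50.280° + (+100.722°)/2 = -50.280° + 50.361° = +0.081°.

0.081°E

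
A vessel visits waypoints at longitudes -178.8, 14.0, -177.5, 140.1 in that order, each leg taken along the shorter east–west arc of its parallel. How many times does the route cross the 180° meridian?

Leg 1: -178.8° → +14.0°, shortest Δλ = -167.2° (west) — crosses 180°.
Leg 2: +14.0° → -177.5°, shortest Δλ = 168.5° (east) — crosses 180°.
Leg 3: -177.5° → +140.1°, shortest Δλ = -42.4° (west) — crosses 180°.
Total crossings: 3.

3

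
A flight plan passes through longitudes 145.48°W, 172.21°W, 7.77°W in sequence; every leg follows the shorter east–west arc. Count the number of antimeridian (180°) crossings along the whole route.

0

Leg 1: -145.48° → -172.21°, shortest Δλ = -26.73° (west) — does not cross 180°.
Leg 2: -172.21° → -7.77°, shortest Δλ = 164.44° (east) — does not cross 180°.
Total crossings: 0.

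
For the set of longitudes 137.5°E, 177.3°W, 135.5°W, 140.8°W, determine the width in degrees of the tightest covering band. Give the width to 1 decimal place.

Sort the longitudes: -177.3°, -140.8°, -135.5°, +137.5°.
Eastward gaps between consecutive values (wrapping around): 36.5°, 5.3°, 273.0°, 45.2°.
Largest gap = 273.0° ⇒ minimal covering band is its complement: 360° − 273.0° = 87.0°.
Band runs from +137.5° eastward to -135.5°, crossing the antimeridian.

87.0°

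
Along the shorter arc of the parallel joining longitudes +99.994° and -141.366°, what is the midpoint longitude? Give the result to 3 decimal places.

+159.314°

Signed shortest Δλ from +99.994° to -141.366° is +118.640°.
Midpoint longitude = +99.994° + (+118.640°)/2 = +99.994° + 59.320° = +159.314°.
(The naïve average (+99.994 + -141.366)/2 = -20.686° is on the wrong side of the globe.)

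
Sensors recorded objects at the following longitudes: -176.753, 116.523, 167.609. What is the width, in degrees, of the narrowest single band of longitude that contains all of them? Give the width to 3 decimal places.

66.724°

Sort the longitudes: -176.753°, +116.523°, +167.609°.
Eastward gaps between consecutive values (wrapping around): 293.276°, 51.086°, 15.638°.
Largest gap = 293.276° ⇒ minimal covering band is its complement: 360° − 293.276° = 66.724°.
Band runs from +116.523° eastward to -176.753°, crossing the antimeridian.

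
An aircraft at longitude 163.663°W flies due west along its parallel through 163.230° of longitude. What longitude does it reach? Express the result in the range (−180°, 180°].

Start at -163.663°; shift −163.230° → -326.893°.
-326.893° lies outside (−180°, 180°]; add 360° → +33.107°.

33.107°E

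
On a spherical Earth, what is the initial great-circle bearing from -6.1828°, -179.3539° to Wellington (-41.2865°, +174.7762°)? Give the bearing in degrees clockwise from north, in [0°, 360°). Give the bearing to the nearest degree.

Δλ = 174.7762 − -179.3539 = 354.1301°; wrapped into (−180°, 180°]: -5.8699°.
θ = atan2( sin Δλ · cos φ₂ , cos φ₁ · sin φ₂ − sin φ₁ · cos φ₂ · cos Δλ )
  = atan2(-0.07685, -0.57548) = -172.394° → normalised to [0°, 360°): 187.606°.

188°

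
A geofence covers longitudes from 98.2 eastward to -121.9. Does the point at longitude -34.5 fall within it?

No

Band width going east from +98.2° to -121.9°: ((-121.9 − 98.2) mod 360) = 139.9°.
Offset of -34.5° east of the west edge: ((-34.5 − 98.2) mod 360) = 227.3°.
227.3° > 139.9° ⇒ outside.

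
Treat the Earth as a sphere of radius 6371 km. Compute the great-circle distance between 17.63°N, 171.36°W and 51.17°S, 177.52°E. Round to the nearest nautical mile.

Δλ = 177.52 − -171.36 = 348.88°; wrapped into (−180°, 180°]: -11.12°.
Δφ = -51.17 − 17.63 = -68.80°.
a = sin²(Δφ/2) + cos φ₁ · cos φ₂ · sin²(Δλ/2) = 0.324797.
c = 2·atan2(√a, √(1−a)) = 1.21279 rad → d = 6371·c ≈ 7726.70 km ≈ 4172.08 nmi.

4172 nmi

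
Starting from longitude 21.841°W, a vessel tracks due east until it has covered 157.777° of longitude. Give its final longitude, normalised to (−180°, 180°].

Start at -21.841°; shift +157.777° → +135.936°.
+135.936° already lies in (−180°, 180°].

135.936°E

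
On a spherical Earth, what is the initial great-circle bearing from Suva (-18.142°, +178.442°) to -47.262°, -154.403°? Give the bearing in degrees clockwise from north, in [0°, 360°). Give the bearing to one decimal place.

Δλ = -154.403 − 178.442 = -332.845°; wrapped into (−180°, 180°]: 27.155°.
θ = atan2( sin Δλ · cos φ₂ , cos φ₁ · sin φ₂ − sin φ₁ · cos φ₂ · cos Δλ )
  = atan2(0.30973, -0.50993) = 148.725° → normalised to [0°, 360°): 148.725°.

148.7°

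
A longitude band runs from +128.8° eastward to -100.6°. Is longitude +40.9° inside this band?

Band width going east from +128.8° to -100.6°: ((-100.6 − 128.8) mod 360) = 130.6°.
Offset of +40.9° east of the west edge: ((40.9 − 128.8) mod 360) = 272.1°.
272.1° > 130.6° ⇒ outside.

No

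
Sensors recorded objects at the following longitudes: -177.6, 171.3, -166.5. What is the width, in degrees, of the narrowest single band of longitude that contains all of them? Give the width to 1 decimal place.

Sort the longitudes: -177.6°, -166.5°, +171.3°.
Eastward gaps between consecutive values (wrapping around): 11.1°, 337.8°, 11.1°.
Largest gap = 337.8° ⇒ minimal covering band is its complement: 360° − 337.8° = 22.2°.
Band runs from +171.3° eastward to -166.5°, crossing the antimeridian.

22.2°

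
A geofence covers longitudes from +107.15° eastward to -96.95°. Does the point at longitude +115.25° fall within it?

Band width going east from +107.15° to -96.95°: ((-96.95 − 107.15) mod 360) = 155.90°.
Offset of +115.25° east of the west edge: ((115.25 − 107.15) mod 360) = 8.10°.
8.10° ≤ 155.90° ⇒ inside.

Yes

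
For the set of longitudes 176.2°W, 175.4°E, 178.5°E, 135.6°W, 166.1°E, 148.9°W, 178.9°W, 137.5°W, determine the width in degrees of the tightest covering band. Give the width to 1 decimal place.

58.3°

Sort the longitudes: -178.9°, -176.2°, -148.9°, -137.5°, -135.6°, +166.1°, +175.4°, +178.5°.
Eastward gaps between consecutive values (wrapping around): 2.7°, 27.3°, 11.4°, 1.9°, 301.7°, 9.3°, 3.1°, 2.6°.
Largest gap = 301.7° ⇒ minimal covering band is its complement: 360° − 301.7° = 58.3°.
Band runs from +166.1° eastward to -135.6°, crossing the antimeridian.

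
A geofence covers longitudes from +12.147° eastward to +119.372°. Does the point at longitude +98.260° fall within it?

Band width going east from +12.147° to +119.372°: ((119.372 − 12.147) mod 360) = 107.225°.
Offset of +98.260° east of the west edge: ((98.260 − 12.147) mod 360) = 86.113°.
86.113° ≤ 107.225° ⇒ inside.

Yes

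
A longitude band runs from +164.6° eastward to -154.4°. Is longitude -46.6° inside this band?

No

Band width going east from +164.6° to -154.4°: ((-154.4 − 164.6) mod 360) = 41.0°.
Offset of -46.6° east of the west edge: ((-46.6 − 164.6) mod 360) = 148.8°.
148.8° > 41.0° ⇒ outside.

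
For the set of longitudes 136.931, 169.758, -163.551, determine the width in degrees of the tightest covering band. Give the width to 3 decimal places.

59.518°

Sort the longitudes: -163.551°, +136.931°, +169.758°.
Eastward gaps between consecutive values (wrapping around): 300.482°, 32.827°, 26.691°.
Largest gap = 300.482° ⇒ minimal covering band is its complement: 360° − 300.482° = 59.518°.
Band runs from +136.931° eastward to -163.551°, crossing the antimeridian.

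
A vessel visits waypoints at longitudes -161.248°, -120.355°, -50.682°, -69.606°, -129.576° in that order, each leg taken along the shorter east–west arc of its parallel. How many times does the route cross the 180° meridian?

Leg 1: -161.248° → -120.355°, shortest Δλ = 40.893° (east) — does not cross 180°.
Leg 2: -120.355° → -50.682°, shortest Δλ = 69.673° (east) — does not cross 180°.
Leg 3: -50.682° → -69.606°, shortest Δλ = -18.924° (west) — does not cross 180°.
Leg 4: -69.606° → -129.576°, shortest Δλ = -59.97° (west) — does not cross 180°.
Total crossings: 0.

0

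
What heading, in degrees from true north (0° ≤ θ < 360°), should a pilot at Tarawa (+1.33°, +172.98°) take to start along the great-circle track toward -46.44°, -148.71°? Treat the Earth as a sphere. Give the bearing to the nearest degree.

Δλ = -148.71 − 172.98 = -321.69°; wrapped into (−180°, 180°]: 38.31°.
θ = atan2( sin Δλ · cos φ₂ , cos φ₁ · sin φ₂ − sin φ₁ · cos φ₂ · cos Δλ )
  = atan2(0.42719, -0.73701) = 149.902° → normalised to [0°, 360°): 149.902°.

150°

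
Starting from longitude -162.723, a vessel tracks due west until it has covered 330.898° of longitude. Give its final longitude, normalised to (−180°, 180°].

-133.621°

Start at -162.723°; shift −330.898° → -493.621°.
-493.621° lies outside (−180°, 180°]; add 360° → -133.621°.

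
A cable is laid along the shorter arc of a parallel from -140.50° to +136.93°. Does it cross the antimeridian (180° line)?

Naïve |136.93 − -140.50| = 277.43° > 180°, so the shorter arc goes the other way round — across 180°.
Signed shortest Δλ = ((136.93 − -140.50 + 180) mod 360) − 180 = -82.57°.
Going west by 82.57° from -140.50° passes through 180° before reaching +136.93°.

Yes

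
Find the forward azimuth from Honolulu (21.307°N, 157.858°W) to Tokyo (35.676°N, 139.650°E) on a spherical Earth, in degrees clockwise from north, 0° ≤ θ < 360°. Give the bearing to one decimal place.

Δλ = 139.650 − -157.858 = 297.508°; wrapped into (−180°, 180°]: -62.492°.
θ = atan2( sin Δλ · cos φ₂ , cos φ₁ · sin φ₂ − sin φ₁ · cos φ₂ · cos Δλ )
  = atan2(-0.72049, 0.40701) = -60.538° → normalised to [0°, 360°): 299.462°.

299.5°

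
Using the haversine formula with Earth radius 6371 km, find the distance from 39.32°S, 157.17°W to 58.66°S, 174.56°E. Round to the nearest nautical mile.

1586 nmi

Δλ = 174.56 − -157.17 = 331.73°; wrapped into (−180°, 180°]: -28.27°.
Δφ = -58.66 − -39.32 = -19.34°.
a = sin²(Δφ/2) + cos φ₁ · cos φ₂ · sin²(Δλ/2) = 0.052211.
c = 2·atan2(√a, √(1−a)) = 0.46107 rad → d = 6371·c ≈ 2937.47 km ≈ 1586.11 nmi.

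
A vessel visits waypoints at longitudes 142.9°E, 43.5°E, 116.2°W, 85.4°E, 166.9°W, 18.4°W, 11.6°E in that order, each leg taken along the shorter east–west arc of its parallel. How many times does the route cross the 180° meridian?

2

Leg 1: +142.9° → +43.5°, shortest Δλ = -99.4° (west) — does not cross 180°.
Leg 2: +43.5° → -116.2°, shortest Δλ = -159.7° (west) — does not cross 180°.
Leg 3: -116.2° → +85.4°, shortest Δλ = -158.4° (west) — crosses 180°.
Leg 4: +85.4° → -166.9°, shortest Δλ = 107.7° (east) — crosses 180°.
Leg 5: -166.9° → -18.4°, shortest Δλ = 148.5° (east) — does not cross 180°.
Leg 6: -18.4° → +11.6°, shortest Δλ = 30.0° (east) — does not cross 180°.
Total crossings: 2.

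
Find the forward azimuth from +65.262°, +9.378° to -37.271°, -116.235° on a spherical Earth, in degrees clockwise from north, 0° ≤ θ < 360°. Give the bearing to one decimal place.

284.5°

Δλ = -116.235 − 9.378 = -125.613°.
θ = atan2( sin Δλ · cos φ₂ , cos φ₁ · sin φ₂ − sin φ₁ · cos φ₂ · cos Δλ )
  = atan2(-0.64694, 0.16744) = -75.489° → normalised to [0°, 360°): 284.511°.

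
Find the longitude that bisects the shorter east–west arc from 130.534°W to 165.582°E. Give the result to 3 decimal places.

162.476°W

Signed shortest Δλ from -130.534° to +165.582° is -63.884°.
Midpoint longitude = -130.534° + (-63.884°)/2 = -130.534° − 31.942° = -162.476°.
(The naïve average (-130.534 + +165.582)/2 = 17.524° is on the wrong side of the globe.)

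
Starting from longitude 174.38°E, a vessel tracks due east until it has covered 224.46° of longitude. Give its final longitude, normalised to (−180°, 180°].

Start at +174.38°; shift +224.46° → +398.84°.
+398.84° lies outside (−180°, 180°]; subtract 360° → +38.84°.

38.84°E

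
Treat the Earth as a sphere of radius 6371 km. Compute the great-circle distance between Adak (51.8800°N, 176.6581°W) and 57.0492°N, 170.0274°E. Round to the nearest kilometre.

Δλ = 170.0274 − -176.6581 = 346.6855°; wrapped into (−180°, 180°]: -13.3145°.
Δφ = 57.0492 − 51.8800 = 5.1692°.
a = sin²(Δφ/2) + cos φ₁ · cos φ₂ · sin²(Δλ/2) = 0.006546.
c = 2·atan2(√a, √(1−a)) = 0.16199 rad → d = 6371·c ≈ 1032.06 km.

1032 km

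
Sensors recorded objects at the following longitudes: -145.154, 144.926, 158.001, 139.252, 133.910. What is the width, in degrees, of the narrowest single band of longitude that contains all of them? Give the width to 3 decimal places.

Sort the longitudes: -145.154°, +133.910°, +139.252°, +144.926°, +158.001°.
Eastward gaps between consecutive values (wrapping around): 279.064°, 5.342°, 5.674°, 13.075°, 56.845°.
Largest gap = 279.064° ⇒ minimal covering band is its complement: 360° − 279.064° = 80.936°.
Band runs from +133.910° eastward to -145.154°, crossing the antimeridian.

80.936°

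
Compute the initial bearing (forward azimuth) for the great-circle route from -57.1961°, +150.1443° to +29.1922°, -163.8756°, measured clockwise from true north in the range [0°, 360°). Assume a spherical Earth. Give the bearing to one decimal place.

39.0°

Δλ = -163.8756 − 150.1443 = -314.0199°; wrapped into (−180°, 180°]: 45.9801°.
θ = atan2( sin Δλ · cos φ₂ , cos φ₁ · sin φ₂ − sin φ₁ · cos φ₂ · cos Δλ )
  = atan2(0.62776, 0.77415) = 39.039° → normalised to [0°, 360°): 39.039°.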